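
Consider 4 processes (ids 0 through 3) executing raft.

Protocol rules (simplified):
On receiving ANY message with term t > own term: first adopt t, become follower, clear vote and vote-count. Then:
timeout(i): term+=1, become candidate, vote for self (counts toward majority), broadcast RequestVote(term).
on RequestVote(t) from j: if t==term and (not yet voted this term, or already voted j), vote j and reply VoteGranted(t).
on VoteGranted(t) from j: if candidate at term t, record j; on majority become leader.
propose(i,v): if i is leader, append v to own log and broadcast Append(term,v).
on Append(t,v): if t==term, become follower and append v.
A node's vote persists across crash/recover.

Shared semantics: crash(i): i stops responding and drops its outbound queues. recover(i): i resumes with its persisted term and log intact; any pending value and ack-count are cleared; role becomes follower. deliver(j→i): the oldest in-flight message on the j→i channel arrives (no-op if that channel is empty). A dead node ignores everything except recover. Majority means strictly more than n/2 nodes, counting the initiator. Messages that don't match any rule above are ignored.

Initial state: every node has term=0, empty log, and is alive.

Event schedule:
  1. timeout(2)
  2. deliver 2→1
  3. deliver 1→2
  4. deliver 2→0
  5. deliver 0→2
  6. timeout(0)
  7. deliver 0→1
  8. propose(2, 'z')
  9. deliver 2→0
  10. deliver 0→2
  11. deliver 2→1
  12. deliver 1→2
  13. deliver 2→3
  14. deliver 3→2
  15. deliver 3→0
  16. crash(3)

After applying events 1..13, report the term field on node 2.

step 1 timeout(2): 2={cand,t=1,log=-}
step 2 deliver 2→1: 1={foll,t=1,log=-}
step 3 deliver 1→2: —
step 4 deliver 2→0: 0={foll,t=1,log=-}
step 5 deliver 0→2: 2={lead,t=1,log=-}
step 6 timeout(0): 0={cand,t=2,log=-}
step 7 deliver 0→1: 1={foll,t=2,log=-}
step 8 propose(2,'z'): 2={lead,t=1,log=z}
step 9 deliver 2→0: —
step 10 deliver 0→2: 2={foll,t=2,log=z}
step 11 deliver 2→1: —
step 12 deliver 1→2: —
step 13 deliver 2→3: 3={foll,t=1,log=-}

2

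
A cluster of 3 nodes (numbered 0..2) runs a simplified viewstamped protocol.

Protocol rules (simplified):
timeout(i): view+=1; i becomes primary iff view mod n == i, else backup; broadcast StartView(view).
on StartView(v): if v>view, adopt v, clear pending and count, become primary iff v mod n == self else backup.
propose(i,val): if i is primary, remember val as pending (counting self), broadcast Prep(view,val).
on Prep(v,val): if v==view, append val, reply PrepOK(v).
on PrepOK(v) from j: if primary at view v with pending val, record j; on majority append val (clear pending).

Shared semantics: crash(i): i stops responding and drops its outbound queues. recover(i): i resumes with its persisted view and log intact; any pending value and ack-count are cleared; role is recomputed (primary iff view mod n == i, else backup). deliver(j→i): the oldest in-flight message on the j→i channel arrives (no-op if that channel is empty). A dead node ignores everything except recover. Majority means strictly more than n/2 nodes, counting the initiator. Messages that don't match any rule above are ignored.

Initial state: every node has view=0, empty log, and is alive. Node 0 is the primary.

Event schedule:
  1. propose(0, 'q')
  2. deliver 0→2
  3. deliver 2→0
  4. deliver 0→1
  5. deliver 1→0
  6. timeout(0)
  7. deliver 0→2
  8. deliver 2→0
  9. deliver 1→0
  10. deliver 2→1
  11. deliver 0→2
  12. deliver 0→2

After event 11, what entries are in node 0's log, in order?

q

after 1 — propose(0,'q'): ·
after 2 — deliver 0→2: n2:back/v0/[q]
after 3 — deliver 2→0: n0:prim/v0/[q]
after 4 — deliver 0→1: n1:back/v0/[q]
after 5 — deliver 1→0: ·
after 6 — timeout(0): n0:back/v1/[q]
after 7 — deliver 0→2: n2:back/v1/[q]
after 8 — deliver 2→0: ·
after 9 — deliver 1→0: ·
after 10 — deliver 2→1: ·
after 11 — deliver 0→2: ·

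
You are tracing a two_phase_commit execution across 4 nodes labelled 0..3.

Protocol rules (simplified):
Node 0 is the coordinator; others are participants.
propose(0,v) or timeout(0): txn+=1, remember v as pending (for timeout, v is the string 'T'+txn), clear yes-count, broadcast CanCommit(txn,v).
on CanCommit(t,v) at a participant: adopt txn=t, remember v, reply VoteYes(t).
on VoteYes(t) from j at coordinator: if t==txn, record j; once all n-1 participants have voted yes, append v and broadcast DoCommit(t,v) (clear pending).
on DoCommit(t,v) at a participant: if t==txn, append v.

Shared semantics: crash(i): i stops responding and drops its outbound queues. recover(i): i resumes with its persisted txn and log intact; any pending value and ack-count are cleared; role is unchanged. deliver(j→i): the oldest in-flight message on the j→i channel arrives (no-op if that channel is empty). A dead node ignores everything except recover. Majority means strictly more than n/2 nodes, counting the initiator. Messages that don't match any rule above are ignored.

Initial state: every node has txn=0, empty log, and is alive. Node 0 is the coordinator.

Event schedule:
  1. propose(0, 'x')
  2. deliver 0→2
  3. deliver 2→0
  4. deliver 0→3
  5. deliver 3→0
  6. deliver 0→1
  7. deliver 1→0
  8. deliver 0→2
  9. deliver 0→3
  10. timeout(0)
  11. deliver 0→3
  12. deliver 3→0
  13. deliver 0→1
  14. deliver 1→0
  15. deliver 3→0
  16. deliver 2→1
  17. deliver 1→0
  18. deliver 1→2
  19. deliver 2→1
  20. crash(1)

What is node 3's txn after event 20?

e1 propose(0,'x'): 0[coor,t=1,-]
e2 deliver 0→2: 2[part,t=1,-]
e3 deliver 2→0: ·
e4 deliver 0→3: 3[part,t=1,-]
e5 deliver 3→0: ·
e6 deliver 0→1: 1[part,t=1,-]
e7 deliver 1→0: 0[coor,t=1,x]
e8 deliver 0→2: 2[part,t=1,x]
e9 deliver 0→3: 3[part,t=1,x]
e10 timeout(0): 0[coor,t=2,x]
e11 deliver 0→3: 3[part,t=2,x]
e12 deliver 3→0: ·
e13 deliver 0→1: 1[part,t=1,x]
e14 deliver 1→0: ·
e15 deliver 3→0: ·
e16 deliver 2→1: ·
e17 deliver 1→0: ·
e18 deliver 1→2: ·
e19 deliver 2→1: ·
e20 crash(1): 1[✗part,t=1,x]

2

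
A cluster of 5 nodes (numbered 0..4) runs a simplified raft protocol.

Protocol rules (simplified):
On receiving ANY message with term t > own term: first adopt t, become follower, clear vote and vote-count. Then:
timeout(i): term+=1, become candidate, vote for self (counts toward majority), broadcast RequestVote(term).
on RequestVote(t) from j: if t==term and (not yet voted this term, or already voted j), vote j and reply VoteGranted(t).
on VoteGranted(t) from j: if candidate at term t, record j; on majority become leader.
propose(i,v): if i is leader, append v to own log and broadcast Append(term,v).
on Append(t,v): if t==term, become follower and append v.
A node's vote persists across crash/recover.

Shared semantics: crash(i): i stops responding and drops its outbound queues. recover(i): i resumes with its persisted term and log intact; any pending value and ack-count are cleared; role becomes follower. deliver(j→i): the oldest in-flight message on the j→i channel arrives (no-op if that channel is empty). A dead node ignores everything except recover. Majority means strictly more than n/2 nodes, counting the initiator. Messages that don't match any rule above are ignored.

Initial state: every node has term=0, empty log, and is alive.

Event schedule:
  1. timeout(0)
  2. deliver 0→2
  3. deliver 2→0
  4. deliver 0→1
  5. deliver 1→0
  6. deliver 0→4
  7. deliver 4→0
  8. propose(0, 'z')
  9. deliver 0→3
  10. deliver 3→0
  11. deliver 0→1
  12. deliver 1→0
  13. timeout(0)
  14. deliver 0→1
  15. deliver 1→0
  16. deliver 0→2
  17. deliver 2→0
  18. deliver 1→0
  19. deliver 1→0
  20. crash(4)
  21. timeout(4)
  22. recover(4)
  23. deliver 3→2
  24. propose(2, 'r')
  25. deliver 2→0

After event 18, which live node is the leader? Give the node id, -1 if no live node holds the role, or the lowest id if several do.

-1

1. timeout(0):  <0:cand t1 ->
2. deliver 0→2:  <2:foll t1 ->
3. deliver 2→0:  nop
4. deliver 0→1:  <1:foll t1 ->
5. deliver 1→0:  <0:lead t1 ->
6. deliver 0→4:  <4:foll t1 ->
7. deliver 4→0:  nop
8. propose(0,'z'):  <0:lead t1 z>
9. deliver 0→3:  <3:foll t1 ->
10. deliver 3→0:  nop
11. deliver 0→1:  <1:foll t1 z>
12. deliver 1→0:  nop
13. timeout(0):  <0:cand t2 z>
14. deliver 0→1:  <1:foll t2 z>
15. deliver 1→0:  nop
16. deliver 0→2:  <2:foll t1 z>
17. deliver 2→0:  nop
18. deliver 1→0:  nop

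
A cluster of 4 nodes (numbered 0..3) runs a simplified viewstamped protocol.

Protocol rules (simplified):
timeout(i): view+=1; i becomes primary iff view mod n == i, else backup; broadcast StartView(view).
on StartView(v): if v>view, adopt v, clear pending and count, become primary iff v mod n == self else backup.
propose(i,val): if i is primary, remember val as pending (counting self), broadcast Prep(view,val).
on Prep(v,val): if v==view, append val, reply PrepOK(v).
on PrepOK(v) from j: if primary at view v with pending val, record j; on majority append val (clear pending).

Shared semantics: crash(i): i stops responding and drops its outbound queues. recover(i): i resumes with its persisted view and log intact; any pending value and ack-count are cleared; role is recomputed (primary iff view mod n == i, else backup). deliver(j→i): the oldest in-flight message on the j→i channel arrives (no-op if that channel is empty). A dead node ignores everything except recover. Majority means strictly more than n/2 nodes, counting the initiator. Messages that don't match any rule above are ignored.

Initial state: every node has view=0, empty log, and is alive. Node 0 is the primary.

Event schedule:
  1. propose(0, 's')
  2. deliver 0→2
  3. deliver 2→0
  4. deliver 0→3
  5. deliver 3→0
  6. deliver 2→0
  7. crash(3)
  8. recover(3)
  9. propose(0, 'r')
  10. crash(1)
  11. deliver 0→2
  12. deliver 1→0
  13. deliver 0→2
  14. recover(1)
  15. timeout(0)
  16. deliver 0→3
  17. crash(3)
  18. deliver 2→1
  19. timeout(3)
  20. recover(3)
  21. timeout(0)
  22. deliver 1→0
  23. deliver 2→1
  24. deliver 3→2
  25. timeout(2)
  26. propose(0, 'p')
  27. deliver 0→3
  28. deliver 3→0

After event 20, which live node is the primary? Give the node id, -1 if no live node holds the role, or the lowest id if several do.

-1

[1] propose(0,'s') → ∅
[2] deliver 0→2 → N2(back v0 [s])
[3] deliver 2→0 → ∅
[4] deliver 0→3 → N3(back v0 [s])
[5] deliver 3→0 → N0(prim v0 [s])
[6] deliver 2→0 → ∅
[7] crash(3) → N3(✗back v0 [s])
[8] recover(3) → N3(back v0 [s])
[9] propose(0,'r') → ∅
[10] crash(1) → N1(✗back v0 [-])
[11] deliver 0→2 → N2(back v0 [s,r])
[12] deliver 1→0 → ∅
[13] deliver 0→2 → ∅
[14] recover(1) → N1(back v0 [-])
[15] timeout(0) → N0(back v1 [s])
[16] deliver 0→3 → N3(back v0 [s,r])
[17] crash(3) → N3(✗back v0 [s,r])
[18] deliver 2→1 → ∅
[19] timeout(3) → ∅
[20] recover(3) → N3(back v0 [s,r])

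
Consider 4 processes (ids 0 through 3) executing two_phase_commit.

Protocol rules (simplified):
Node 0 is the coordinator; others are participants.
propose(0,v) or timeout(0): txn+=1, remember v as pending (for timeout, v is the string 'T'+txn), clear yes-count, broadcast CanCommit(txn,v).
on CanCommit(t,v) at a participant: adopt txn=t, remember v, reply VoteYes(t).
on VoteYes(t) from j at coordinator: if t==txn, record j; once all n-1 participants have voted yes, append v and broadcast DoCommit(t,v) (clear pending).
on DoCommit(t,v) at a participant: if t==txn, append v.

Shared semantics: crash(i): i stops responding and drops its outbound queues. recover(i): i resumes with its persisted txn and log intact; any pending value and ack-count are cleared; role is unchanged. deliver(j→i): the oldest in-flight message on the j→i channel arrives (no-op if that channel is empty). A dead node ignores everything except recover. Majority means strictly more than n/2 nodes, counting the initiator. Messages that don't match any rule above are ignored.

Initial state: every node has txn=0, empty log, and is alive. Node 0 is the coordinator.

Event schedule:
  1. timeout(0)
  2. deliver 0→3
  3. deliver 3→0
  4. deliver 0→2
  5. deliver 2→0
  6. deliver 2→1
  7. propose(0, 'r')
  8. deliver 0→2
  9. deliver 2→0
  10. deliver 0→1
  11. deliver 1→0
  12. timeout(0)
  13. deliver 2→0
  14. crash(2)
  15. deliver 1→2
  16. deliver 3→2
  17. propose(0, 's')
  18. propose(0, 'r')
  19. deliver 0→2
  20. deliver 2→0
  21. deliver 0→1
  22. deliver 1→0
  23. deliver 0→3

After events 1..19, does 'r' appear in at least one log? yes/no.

1. timeout(0):  <0:coor t1 ->
2. deliver 0→3:  <3:part t1 ->
3. deliver 3→0:  nop
4. deliver 0→2:  <2:part t1 ->
5. deliver 2→0:  nop
6. deliver 2→1:  nop
7. propose(0,'r'):  <0:coor t2 ->
8. deliver 0→2:  <2:part t2 ->
9. deliver 2→0:  nop
10. deliver 0→1:  <1:part t1 ->
11. deliver 1→0:  nop
12. timeout(0):  <0:coor t3 ->
13. deliver 2→0:  nop
14. crash(2):  <2:✗part t2 ->
15. deliver 1→2:  nop
16. deliver 3→2:  nop
17. propose(0,'s'):  <0:coor t4 ->
18. propose(0,'r'):  <0:coor t5 ->
19. deliver 0→2:  nop

no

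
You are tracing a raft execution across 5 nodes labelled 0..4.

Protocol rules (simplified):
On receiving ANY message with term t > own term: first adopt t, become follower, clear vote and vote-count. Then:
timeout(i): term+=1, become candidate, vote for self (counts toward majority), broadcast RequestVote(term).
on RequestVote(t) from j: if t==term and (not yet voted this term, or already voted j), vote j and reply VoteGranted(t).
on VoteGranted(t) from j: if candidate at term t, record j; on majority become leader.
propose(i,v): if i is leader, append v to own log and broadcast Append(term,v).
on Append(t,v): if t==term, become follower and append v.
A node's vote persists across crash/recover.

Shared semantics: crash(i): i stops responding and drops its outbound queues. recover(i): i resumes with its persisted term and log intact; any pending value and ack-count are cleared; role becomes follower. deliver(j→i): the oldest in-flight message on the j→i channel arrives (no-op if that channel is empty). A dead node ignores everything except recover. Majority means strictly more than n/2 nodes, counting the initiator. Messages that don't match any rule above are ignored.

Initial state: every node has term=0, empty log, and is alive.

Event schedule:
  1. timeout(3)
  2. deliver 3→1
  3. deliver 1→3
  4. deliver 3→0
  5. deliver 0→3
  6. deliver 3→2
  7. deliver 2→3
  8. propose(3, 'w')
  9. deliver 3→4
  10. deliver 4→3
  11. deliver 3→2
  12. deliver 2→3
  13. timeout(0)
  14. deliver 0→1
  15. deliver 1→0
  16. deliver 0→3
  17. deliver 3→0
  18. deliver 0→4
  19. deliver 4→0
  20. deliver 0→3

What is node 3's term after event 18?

2

step 1 timeout(3): 3={cand,t=1,log=-}
step 2 deliver 3→1: 1={foll,t=1,log=-}
step 3 deliver 1→3: —
step 4 deliver 3→0: 0={foll,t=1,log=-}
step 5 deliver 0→3: 3={lead,t=1,log=-}
step 6 deliver 3→2: 2={foll,t=1,log=-}
step 7 deliver 2→3: —
step 8 propose(3,'w'): 3={lead,t=1,log=w}
step 9 deliver 3→4: 4={foll,t=1,log=-}
step 10 deliver 4→3: —
step 11 deliver 3→2: 2={foll,t=1,log=w}
step 12 deliver 2→3: —
step 13 timeout(0): 0={cand,t=2,log=-}
step 14 deliver 0→1: 1={foll,t=2,log=-}
step 15 deliver 1→0: —
step 16 deliver 0→3: 3={foll,t=2,log=w}
step 17 deliver 3→0: —
step 18 deliver 0→4: 4={foll,t=2,log=-}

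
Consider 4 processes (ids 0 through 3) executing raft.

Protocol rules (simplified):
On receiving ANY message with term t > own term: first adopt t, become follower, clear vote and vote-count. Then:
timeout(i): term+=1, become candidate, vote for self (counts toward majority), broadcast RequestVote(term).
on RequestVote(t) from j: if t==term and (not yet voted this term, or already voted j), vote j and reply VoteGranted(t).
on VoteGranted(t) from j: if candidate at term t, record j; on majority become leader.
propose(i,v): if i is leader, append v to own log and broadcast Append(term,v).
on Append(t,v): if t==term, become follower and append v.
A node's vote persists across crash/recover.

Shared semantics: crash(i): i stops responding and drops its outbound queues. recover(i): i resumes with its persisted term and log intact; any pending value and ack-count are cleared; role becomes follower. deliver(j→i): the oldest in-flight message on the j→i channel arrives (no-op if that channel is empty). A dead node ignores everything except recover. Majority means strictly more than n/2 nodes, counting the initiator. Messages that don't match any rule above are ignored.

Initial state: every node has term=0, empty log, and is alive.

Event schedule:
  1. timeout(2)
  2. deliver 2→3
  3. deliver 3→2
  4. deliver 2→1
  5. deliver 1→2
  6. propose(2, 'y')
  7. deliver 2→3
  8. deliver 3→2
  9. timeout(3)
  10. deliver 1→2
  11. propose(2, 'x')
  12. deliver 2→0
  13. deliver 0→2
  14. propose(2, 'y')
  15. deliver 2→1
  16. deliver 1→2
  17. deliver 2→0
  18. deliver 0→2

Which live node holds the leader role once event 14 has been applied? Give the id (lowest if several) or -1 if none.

1. timeout(2):  <2:cand t1 ->
2. deliver 2→3:  <3:foll t1 ->
3. deliver 3→2:  nop
4. deliver 2→1:  <1:foll t1 ->
5. deliver 1→2:  <2:lead t1 ->
6. propose(2,'y'):  <2:lead t1 y>
7. deliver 2→3:  <3:foll t1 y>
8. deliver 3→2:  nop
9. timeout(3):  <3:cand t2 y>
10. deliver 1→2:  nop
11. propose(2,'x'):  <2:lead t1 y,x>
12. deliver 2→0:  <0:foll t1 ->
13. deliver 0→2:  nop
14. propose(2,'y'):  <2:lead t1 y,x,y>

2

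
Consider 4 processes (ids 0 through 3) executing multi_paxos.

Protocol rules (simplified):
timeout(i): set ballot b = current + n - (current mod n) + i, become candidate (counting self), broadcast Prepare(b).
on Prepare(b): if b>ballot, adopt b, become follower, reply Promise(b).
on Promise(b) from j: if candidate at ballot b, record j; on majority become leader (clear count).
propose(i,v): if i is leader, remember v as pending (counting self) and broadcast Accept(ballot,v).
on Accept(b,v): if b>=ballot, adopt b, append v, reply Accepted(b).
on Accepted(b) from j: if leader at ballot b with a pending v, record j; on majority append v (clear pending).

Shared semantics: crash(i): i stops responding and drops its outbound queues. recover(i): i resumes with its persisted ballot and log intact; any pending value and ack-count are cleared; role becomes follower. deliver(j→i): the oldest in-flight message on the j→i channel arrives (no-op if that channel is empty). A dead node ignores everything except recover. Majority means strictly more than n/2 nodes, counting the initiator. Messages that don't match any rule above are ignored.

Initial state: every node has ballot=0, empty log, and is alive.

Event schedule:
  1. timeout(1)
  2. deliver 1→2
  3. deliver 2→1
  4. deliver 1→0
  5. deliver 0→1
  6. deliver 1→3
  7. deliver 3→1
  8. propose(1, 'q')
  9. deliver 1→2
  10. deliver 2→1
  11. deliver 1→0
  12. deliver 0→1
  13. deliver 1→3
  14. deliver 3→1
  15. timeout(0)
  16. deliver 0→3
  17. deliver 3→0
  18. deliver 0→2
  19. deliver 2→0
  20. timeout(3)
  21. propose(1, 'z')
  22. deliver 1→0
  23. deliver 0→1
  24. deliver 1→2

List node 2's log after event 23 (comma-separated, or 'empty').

e1 timeout(1): 1[cand,b=5,-]
e2 deliver 1→2: 2[foll,b=5,-]
e3 deliver 2→1: ·
e4 deliver 1→0: 0[foll,b=5,-]
e5 deliver 0→1: 1[lead,b=5,-]
e6 deliver 1→3: 3[foll,b=5,-]
e7 deliver 3→1: ·
e8 propose(1,'q'): ·
e9 deliver 1→2: 2[foll,b=5,q]
e10 deliver 2→1: ·
e11 deliver 1→0: 0[foll,b=5,q]
e12 deliver 0→1: 1[lead,b=5,q]
e13 deliver 1→3: 3[foll,b=5,q]
e14 deliver 3→1: ·
e15 timeout(0): 0[cand,b=8,q]
e16 deliver 0→3: 3[foll,b=8,q]
e17 deliver 3→0: ·
e18 deliver 0→2: 2[foll,b=8,q]
e19 deliver 2→0: 0[lead,b=8,q]
e20 timeout(3): 3[cand,b=15,q]
e21 propose(1,'z'): ·
e22 deliver 1→0: ·
e23 deliver 0→1: 1[foll,b=8,q]

q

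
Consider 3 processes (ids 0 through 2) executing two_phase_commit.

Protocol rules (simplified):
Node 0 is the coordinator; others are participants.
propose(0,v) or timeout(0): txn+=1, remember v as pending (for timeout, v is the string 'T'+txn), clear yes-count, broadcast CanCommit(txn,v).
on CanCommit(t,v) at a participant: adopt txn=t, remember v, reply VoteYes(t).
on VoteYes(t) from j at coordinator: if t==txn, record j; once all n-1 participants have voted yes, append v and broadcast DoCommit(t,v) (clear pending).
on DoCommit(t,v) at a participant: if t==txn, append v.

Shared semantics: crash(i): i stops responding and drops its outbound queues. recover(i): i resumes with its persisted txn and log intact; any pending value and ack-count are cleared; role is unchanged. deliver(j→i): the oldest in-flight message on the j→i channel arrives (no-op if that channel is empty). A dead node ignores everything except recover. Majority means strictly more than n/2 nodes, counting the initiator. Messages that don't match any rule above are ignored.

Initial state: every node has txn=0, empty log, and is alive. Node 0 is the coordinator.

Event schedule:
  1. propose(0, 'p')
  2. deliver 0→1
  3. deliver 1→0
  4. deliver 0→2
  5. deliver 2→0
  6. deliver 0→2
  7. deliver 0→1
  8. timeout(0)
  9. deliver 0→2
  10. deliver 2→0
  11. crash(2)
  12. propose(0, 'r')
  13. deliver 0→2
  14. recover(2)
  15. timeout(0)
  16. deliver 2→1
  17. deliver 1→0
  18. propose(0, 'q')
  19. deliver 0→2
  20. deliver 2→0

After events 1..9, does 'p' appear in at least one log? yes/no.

yes

after 1 — propose(0,'p'): n0:coor/t1/[-]
after 2 — deliver 0→1: n1:part/t1/[-]
after 3 — deliver 1→0: ·
after 4 — deliver 0→2: n2:part/t1/[-]
after 5 — deliver 2→0: n0:coor/t1/[p]
after 6 — deliver 0→2: n2:part/t1/[p]
after 7 — deliver 0→1: n1:part/t1/[p]
after 8 — timeout(0): n0:coor/t2/[p]
after 9 — deliver 0→2: n2:part/t2/[p]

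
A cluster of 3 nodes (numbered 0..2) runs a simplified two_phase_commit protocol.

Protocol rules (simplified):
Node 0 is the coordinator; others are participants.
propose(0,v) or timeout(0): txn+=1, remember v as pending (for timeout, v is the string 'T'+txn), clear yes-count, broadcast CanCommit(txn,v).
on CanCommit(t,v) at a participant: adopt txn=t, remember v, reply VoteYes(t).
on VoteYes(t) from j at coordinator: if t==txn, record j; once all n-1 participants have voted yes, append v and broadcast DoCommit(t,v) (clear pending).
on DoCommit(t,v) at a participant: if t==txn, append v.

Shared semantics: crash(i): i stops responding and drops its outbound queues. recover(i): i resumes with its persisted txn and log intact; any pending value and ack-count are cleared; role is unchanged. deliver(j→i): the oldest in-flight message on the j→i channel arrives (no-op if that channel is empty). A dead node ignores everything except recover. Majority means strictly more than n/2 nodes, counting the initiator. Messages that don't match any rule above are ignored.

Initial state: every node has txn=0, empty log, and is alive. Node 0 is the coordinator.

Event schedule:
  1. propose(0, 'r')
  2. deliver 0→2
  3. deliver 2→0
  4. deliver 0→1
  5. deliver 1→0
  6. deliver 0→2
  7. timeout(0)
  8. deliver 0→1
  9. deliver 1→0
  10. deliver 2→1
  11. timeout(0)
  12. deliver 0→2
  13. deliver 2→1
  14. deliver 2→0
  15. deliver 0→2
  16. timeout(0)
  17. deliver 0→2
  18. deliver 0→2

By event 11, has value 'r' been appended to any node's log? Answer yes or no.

1. propose(0,'r'):  <0:coor t1 ->
2. deliver 0→2:  <2:part t1 ->
3. deliver 2→0:  nop
4. deliver 0→1:  <1:part t1 ->
5. deliver 1→0:  <0:coor t1 r>
6. deliver 0→2:  <2:part t1 r>
7. timeout(0):  <0:coor t2 r>
8. deliver 0→1:  <1:part t1 r>
9. deliver 1→0:  nop
10. deliver 2→1:  nop
11. timeout(0):  <0:coor t3 r>

yes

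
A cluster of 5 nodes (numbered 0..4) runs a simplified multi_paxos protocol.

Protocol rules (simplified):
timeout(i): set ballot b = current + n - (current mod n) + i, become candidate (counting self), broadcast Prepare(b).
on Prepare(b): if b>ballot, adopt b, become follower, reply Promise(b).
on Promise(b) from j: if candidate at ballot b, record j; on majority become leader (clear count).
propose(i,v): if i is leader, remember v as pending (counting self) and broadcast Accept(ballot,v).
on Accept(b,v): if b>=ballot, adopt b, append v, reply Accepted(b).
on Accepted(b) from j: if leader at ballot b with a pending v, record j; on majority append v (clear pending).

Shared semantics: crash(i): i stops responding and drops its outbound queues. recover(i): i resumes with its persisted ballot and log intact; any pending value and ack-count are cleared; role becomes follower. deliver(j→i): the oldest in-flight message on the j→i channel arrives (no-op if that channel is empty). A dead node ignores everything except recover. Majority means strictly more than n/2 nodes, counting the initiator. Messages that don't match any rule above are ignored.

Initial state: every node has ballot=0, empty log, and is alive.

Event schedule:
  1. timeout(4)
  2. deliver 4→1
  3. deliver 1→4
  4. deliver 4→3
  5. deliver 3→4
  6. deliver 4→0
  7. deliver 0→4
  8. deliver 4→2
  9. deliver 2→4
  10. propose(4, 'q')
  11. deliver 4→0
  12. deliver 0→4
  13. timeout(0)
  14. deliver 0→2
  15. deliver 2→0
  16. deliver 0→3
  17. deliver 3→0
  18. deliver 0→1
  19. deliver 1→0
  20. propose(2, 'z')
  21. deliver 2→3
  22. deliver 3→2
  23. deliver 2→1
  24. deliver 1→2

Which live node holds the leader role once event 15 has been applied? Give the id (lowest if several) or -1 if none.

4

step 1 timeout(4): 4={cand,b=9,log=-}
step 2 deliver 4→1: 1={foll,b=9,log=-}
step 3 deliver 1→4: —
step 4 deliver 4→3: 3={foll,b=9,log=-}
step 5 deliver 3→4: 4={lead,b=9,log=-}
step 6 deliver 4→0: 0={foll,b=9,log=-}
step 7 deliver 0→4: —
step 8 deliver 4→2: 2={foll,b=9,log=-}
step 9 deliver 2→4: —
step 10 propose(4,'q'): —
step 11 deliver 4→0: 0={foll,b=9,log=q}
step 12 deliver 0→4: —
step 13 timeout(0): 0={cand,b=10,log=q}
step 14 deliver 0→2: 2={foll,b=10,log=-}
step 15 deliver 2→0: —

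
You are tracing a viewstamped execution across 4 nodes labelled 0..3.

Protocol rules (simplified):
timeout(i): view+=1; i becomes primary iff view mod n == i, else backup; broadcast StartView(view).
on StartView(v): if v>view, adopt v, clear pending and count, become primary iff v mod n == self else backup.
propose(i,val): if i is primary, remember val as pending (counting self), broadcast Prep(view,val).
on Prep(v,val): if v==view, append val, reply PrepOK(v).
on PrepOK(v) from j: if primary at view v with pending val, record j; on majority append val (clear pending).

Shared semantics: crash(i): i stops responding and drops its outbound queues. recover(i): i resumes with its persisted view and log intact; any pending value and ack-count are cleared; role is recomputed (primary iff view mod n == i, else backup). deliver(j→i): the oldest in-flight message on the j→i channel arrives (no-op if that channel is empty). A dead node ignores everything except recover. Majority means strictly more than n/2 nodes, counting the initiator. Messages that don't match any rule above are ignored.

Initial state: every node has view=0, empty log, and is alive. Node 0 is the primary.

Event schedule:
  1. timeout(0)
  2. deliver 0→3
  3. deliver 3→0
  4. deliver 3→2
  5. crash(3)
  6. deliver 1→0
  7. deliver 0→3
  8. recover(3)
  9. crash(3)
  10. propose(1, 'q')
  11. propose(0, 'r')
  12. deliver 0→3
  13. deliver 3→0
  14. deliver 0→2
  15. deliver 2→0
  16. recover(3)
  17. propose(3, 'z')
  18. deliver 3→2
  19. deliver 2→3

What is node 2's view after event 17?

1

[1] timeout(0) → N0(back v1 [-])
[2] deliver 0→3 → N3(back v1 [-])
[3] deliver 3→0 → ∅
[4] deliver 3→2 → ∅
[5] crash(3) → N3(✗back v1 [-])
[6] deliver 1→0 → ∅
[7] deliver 0→3 → ∅
[8] recover(3) → N3(back v1 [-])
[9] crash(3) → N3(✗back v1 [-])
[10] propose(1,'q') → ∅
[11] propose(0,'r') → ∅
[12] deliver 0→3 → ∅
[13] deliver 3→0 → ∅
[14] deliver 0→2 → N2(back v1 [-])
[15] deliver 2→0 → ∅
[16] recover(3) → N3(back v1 [-])
[17] propose(3,'z') → ∅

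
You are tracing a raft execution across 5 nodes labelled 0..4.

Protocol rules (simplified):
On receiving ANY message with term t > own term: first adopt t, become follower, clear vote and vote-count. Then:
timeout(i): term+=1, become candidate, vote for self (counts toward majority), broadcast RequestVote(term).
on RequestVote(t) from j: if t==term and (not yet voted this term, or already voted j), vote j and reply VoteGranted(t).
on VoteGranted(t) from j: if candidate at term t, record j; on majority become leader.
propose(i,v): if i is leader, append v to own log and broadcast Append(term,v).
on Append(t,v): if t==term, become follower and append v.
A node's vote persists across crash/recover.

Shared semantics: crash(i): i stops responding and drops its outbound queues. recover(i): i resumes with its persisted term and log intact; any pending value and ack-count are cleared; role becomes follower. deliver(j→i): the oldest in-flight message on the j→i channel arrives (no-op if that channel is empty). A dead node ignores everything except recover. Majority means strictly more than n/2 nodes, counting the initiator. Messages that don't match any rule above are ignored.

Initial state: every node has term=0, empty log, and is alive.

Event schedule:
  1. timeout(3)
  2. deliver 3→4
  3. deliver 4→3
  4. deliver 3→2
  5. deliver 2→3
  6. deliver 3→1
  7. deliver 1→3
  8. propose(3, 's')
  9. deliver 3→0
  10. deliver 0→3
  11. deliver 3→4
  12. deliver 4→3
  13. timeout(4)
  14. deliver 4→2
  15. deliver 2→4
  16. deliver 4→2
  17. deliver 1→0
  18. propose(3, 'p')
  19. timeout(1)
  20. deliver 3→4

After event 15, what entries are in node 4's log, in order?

e1 timeout(3): 3[cand,t=1,-]
e2 deliver 3→4: 4[foll,t=1,-]
e3 deliver 4→3: ·
e4 deliver 3→2: 2[foll,t=1,-]
e5 deliver 2→3: 3[lead,t=1,-]
e6 deliver 3→1: 1[foll,t=1,-]
e7 deliver 1→3: ·
e8 propose(3,'s'): 3[lead,t=1,s]
e9 deliver 3→0: 0[foll,t=1,-]
e10 deliver 0→3: ·
e11 deliver 3→4: 4[foll,t=1,s]
e12 deliver 4→3: ·
e13 timeout(4): 4[cand,t=2,s]
e14 deliver 4→2: 2[foll,t=2,-]
e15 deliver 2→4: ·

s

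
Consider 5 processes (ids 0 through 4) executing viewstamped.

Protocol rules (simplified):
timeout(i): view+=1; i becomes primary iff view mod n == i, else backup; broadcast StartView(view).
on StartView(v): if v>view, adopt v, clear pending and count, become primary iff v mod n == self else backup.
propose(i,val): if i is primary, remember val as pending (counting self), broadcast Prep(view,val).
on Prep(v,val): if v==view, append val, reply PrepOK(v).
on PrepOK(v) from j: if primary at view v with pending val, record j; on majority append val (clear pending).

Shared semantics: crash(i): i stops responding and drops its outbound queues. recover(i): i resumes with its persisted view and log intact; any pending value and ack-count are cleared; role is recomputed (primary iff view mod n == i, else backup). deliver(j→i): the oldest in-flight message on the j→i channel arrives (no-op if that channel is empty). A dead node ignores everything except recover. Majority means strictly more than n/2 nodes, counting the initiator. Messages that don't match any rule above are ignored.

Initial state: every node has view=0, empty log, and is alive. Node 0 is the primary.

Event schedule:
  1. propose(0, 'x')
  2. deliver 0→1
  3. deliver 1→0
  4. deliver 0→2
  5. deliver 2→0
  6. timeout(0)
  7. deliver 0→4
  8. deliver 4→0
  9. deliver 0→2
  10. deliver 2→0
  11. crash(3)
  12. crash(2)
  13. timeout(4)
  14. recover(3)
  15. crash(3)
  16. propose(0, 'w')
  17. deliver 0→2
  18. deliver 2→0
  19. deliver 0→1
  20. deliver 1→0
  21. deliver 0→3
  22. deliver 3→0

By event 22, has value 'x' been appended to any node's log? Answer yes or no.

yes

after 1 — propose(0,'x'): ·
after 2 — deliver 0→1: n1:back/v0/[x]
after 3 — deliver 1→0: ·
after 4 — deliver 0→2: n2:back/v0/[x]
after 5 — deliver 2→0: n0:prim/v0/[x]
after 6 — timeout(0): n0:back/v1/[x]
after 7 — deliver 0→4: n4:back/v0/[x]
after 8 — deliver 4→0: ·
after 9 — deliver 0→2: n2:back/v1/[x]
after 10 — deliver 2→0: ·
after 11 — crash(3): n3:✗back/v0/[-]
after 12 — crash(2): n2:✗back/v1/[x]
after 13 — timeout(4): n4:back/v1/[x]
after 14 — recover(3): n3:back/v0/[-]
after 15 — crash(3): n3:✗back/v0/[-]
after 16 — propose(0,'w'): ·
after 17 — deliver 0→2: ·
after 18 — deliver 2→0: ·
after 19 — deliver 0→1: n1:prim/v1/[x]
after 20 — deliver 1→0: ·
after 21 — deliver 0→3: ·
after 22 — deliver 3→0: ·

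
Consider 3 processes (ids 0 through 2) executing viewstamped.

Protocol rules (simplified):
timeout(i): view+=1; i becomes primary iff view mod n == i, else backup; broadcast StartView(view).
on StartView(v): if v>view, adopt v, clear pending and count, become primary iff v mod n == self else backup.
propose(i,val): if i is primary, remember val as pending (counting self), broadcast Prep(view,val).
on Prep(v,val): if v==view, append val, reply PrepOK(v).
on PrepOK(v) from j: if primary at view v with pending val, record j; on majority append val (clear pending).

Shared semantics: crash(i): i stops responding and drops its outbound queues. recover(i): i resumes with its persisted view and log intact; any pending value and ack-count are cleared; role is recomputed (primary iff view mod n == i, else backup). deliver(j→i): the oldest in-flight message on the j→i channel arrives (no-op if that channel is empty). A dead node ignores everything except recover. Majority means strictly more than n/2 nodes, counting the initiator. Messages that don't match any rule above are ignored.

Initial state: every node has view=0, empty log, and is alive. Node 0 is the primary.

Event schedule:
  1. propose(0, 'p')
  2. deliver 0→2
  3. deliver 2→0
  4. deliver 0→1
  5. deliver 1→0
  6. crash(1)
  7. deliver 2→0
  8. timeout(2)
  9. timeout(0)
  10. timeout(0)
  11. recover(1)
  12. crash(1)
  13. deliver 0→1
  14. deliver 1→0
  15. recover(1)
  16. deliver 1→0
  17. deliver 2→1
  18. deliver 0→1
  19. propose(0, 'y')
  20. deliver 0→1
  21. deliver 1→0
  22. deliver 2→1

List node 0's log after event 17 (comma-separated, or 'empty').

step 1 propose(0,'p'): —
step 2 deliver 0→2: 2={back,v=0,log=p}
step 3 deliver 2→0: 0={prim,v=0,log=p}
step 4 deliver 0→1: 1={back,v=0,log=p}
step 5 deliver 1→0: —
step 6 crash(1): 1={✗back,v=0,log=p}
step 7 deliver 2→0: —
step 8 timeout(2): 2={back,v=1,log=p}
step 9 timeout(0): 0={back,v=1,log=p}
step 10 timeout(0): 0={back,v=2,log=p}
step 11 recover(1): 1={back,v=0,log=p}
step 12 crash(1): 1={✗back,v=0,log=p}
step 13 deliver 0→1: —
step 14 deliver 1→0: —
step 15 recover(1): 1={back,v=0,log=p}
step 16 deliver 1→0: —
step 17 deliver 2→1: 1={prim,v=1,log=p}

p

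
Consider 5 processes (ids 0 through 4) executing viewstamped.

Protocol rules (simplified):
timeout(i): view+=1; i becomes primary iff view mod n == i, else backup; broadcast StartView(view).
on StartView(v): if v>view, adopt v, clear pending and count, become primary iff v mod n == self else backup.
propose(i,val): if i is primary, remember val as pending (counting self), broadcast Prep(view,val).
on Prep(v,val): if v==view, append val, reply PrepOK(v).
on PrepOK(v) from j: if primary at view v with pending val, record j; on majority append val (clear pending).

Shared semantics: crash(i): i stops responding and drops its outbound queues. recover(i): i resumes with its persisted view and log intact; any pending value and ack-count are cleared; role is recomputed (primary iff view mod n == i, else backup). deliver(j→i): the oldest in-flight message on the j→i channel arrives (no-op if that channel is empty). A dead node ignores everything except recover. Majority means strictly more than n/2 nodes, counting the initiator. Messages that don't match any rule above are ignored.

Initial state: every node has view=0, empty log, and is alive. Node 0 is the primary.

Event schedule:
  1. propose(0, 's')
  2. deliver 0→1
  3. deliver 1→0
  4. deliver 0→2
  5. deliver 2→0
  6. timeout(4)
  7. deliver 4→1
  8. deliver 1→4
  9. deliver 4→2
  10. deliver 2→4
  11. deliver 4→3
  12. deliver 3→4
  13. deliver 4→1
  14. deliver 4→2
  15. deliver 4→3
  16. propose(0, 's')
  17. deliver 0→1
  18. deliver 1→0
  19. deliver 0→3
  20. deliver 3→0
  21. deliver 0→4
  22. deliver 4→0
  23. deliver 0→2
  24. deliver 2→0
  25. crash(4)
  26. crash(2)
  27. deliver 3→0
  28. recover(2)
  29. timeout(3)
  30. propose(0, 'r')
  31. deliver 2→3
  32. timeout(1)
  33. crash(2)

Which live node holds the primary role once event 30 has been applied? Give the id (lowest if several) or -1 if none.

step 1 propose(0,'s'): —
step 2 deliver 0→1: 1={back,v=0,log=s}
step 3 deliver 1→0: —
step 4 deliver 0→2: 2={back,v=0,log=s}
step 5 deliver 2→0: 0={prim,v=0,log=s}
step 6 timeout(4): 4={back,v=1,log=-}
step 7 deliver 4→1: 1={prim,v=1,log=s}
step 8 deliver 1→4: —
step 9 deliver 4→2: 2={back,v=1,log=s}
step 10 deliver 2→4: —
step 11 deliver 4→3: 3={back,v=1,log=-}
step 12 deliver 3→4: —
step 13 deliver 4→1: —
step 14 deliver 4→2: —
step 15 deliver 4→3: —
step 16 propose(0,'s'): —
step 17 deliver 0→1: —
step 18 deliver 1→0: —
step 19 deliver 0→3: —
step 20 deliver 3→0: —
step 21 deliver 0→4: —
step 22 deliver 4→0: 0={back,v=1,log=s}
step 23 deliver 0→2: —
step 24 deliver 2→0: —
step 25 crash(4): 4={✗back,v=1,log=-}
step 26 crash(2): 2={✗back,v=1,log=s}
step 27 deliver 3→0: —
step 28 recover(2): 2={back,v=1,log=s}
step 29 timeout(3): 3={back,v=2,log=-}
step 30 propose(0,'r'): —

1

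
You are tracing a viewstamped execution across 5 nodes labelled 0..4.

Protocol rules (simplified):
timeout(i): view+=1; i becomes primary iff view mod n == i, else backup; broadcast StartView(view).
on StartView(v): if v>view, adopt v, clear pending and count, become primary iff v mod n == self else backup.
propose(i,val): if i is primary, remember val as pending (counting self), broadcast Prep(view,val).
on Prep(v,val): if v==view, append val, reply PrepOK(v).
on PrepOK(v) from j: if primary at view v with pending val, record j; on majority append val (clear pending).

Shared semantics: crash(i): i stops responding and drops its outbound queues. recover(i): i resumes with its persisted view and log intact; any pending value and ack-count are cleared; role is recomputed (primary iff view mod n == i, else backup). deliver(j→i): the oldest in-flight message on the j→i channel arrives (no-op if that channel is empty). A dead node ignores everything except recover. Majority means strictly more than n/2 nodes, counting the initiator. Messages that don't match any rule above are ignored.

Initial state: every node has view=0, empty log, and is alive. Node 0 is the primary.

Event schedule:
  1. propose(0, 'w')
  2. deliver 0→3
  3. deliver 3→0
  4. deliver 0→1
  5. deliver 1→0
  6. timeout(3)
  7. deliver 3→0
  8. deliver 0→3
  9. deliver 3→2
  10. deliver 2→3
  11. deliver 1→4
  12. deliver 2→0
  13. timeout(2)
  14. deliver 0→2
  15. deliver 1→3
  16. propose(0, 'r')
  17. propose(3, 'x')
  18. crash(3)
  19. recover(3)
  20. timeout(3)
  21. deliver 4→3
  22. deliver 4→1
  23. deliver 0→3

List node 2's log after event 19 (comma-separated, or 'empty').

e1 propose(0,'w'): ·
e2 deliver 0→3: 3[back,v=0,w]
e3 deliver 3→0: ·
e4 deliver 0→1: 1[back,v=0,w]
e5 deliver 1→0: 0[prim,v=0,w]
e6 timeout(3): 3[back,v=1,w]
e7 deliver 3→0: 0[back,v=1,w]
e8 deliver 0→3: ·
e9 deliver 3→2: 2[back,v=1,-]
e10 deliver 2→3: ·
e11 deliver 1→4: ·
e12 deliver 2→0: ·
e13 timeout(2): 2[prim,v=2,-]
e14 deliver 0→2: ·
e15 deliver 1→3: ·
e16 propose(0,'r'): ·
e17 propose(3,'x'): ·
e18 crash(3): 3[✗back,v=1,w]
e19 recover(3): 3[back,v=1,w]

empty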